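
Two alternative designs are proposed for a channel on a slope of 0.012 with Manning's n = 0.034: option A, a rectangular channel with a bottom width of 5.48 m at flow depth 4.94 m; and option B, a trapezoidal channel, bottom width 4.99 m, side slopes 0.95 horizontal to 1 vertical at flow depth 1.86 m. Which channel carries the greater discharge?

channel A

Channel A: Flow area A = b·y = 5.48 × 4.94 = 27.07 m². Wetted perimeter P = b + 2y = 5.48 + 2×4.94 = 15.36 m. Hydraulic radius R = A/P = 27.07/15.36 = 1.762 m. Q_A = (1/0.034)·27.07·1.762^(2/3)·√0.012 = 127.3 m³/s.
Channel B: With bottom width b = 4.99 m and side slope z = 0.95: A = (b + zy)y = (4.99 + 0.95×1.86)×1.86 = 12.57 m²; P = b + 2y√(1+z²) = 4.99 + 2×1.86×1.379 = 10.12 m. Hydraulic radius R = A/P = 12.57/10.12 = 1.242 m. Q_B = (1/0.034)·12.57·1.242^(2/3)·√0.012 = 46.78 m³/s.
Q_A = 127.3 m³/s vs Q_B = 46.78 m³/s, so channel A carries more.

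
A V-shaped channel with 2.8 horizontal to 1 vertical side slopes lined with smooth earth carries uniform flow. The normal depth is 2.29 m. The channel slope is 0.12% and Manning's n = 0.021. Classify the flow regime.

subcritical

For a triangular section with side slope z = 2.8: A = zy² = 2.8×2.29² = 14.68 m²; P = 2y√(1+z²) = 2×2.29×2.973 = 13.62 m.
Hydraulic radius R = A/P = 14.68/13.62 = 1.078 m.
V = (1/n) R^(2/3) √S = (1/0.021) × 1.078^(2/3) × √0.0012 = 1.735 m/s. Hydraulic depth D_h = A/T = 14.68/12.82 = 1.145 m.
Froude number Fr = V/√(g·D_h) = 1.735/√(9.81×1.145) = 0.518, which is less than 1, so the flow is subcritical.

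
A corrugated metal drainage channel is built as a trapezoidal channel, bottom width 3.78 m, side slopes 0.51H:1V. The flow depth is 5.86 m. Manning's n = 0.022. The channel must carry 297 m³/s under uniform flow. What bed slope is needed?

With bottom width b = 3.78 m and side slope z = 0.51: A = (b + zy)y = (3.78 + 0.51×5.86)×5.86 = 39.66 m²; P = b + 2y√(1+z²) = 3.78 + 2×5.86×1.123 = 16.94 m.
Hydraulic radius R = A/P = 39.66/16.94 = 2.342 m.
From Manning's equation, S = [nQ / (1 A R^(2/3))]² = [0.022 × 297 / (1 × 39.66 × 2.342^(2/3))]² = 0.00873.

S = 0.00873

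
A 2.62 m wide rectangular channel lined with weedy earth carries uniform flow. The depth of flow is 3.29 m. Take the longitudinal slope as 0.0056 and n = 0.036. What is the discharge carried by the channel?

Flow area A = b·y = 2.62 × 3.29 = 8.62 m². Wetted perimeter P = b + 2y = 2.62 + 2×3.29 = 9.2 m.
Hydraulic radius R = A/P = 8.62/9.2 = 0.9369 m.
Manning's equation: Q = (1/n) A R^(2/3) S^(1/2) = (1/0.036) × 8.62 × 0.9369^(2/3) × 0.0056^(1/2) = 17.2 m³/s.

Q = 17.2 m³/s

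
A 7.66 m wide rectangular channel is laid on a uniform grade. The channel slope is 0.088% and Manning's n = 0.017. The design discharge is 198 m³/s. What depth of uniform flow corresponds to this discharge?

Manning's equation rearranged: A R^(2/3) = nQ / (1·√S) = 0.017 × 198 / (√0.00088) = 113.5.
Try y = 5.7 m: A R^(2/3) = 75.87 — too small.
Try y = 7.88 m: A R^(2/3) = 113.5 — matches.

y_n = 7.88 m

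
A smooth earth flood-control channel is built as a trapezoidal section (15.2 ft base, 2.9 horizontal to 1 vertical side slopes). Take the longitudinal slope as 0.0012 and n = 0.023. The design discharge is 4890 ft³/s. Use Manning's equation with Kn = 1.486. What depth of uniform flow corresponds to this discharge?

y_n = 12.1 ft

Manning's equation rearranged: A R^(2/3) = nQ / (1.486·√S) = 0.023 × 4890 / (1.486 × √0.0012) = 2185.
Trying y = 13.7 ft: A R^(2/3) = 2904 — too large.
Trying y = 10.3 ft: A R^(2/3) = 1519 — too small.
Trying y = 12.1 ft: A R^(2/3) = 2185 — matches.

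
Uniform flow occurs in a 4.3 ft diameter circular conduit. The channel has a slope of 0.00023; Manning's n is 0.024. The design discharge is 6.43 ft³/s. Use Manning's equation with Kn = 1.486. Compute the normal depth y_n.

Manning's equation rearranged: A R^(2/3) = nQ / (1.486·√S) = 0.024 × 6.43 / (1.486 × √0.00023) = 6.848.
At y = 2.55 ft: A R^(2/3) = 10.06 — over.
At y = 1.81 ft: A R^(2/3) = 5.634 — short.
At y = 2.02 ft: A R^(2/3) = 6.845 — ≈ 6.848.

y_n = 2.02 ft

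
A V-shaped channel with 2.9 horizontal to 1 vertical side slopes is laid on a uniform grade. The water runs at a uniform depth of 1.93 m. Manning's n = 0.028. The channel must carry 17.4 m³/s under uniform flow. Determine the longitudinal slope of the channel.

S = 0.0023

For a triangular section with side slope z = 2.9: A = zy² = 2.9×1.93² = 10.8 m²; P = 2y√(1+z²) = 2×1.93×3.068 = 11.84 m.
Hydraulic radius R = A/P = 10.8/11.84 = 0.9123 m.
From Manning's equation, S = [nQ / (1 A R^(2/3))]² = [0.028 × 17.4 / (1 × 10.8 × 0.9123^(2/3))]² = 0.0023.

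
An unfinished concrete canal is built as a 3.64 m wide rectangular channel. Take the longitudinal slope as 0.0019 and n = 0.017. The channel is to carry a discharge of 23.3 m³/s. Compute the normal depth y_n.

Manning's equation rearranged: A R^(2/3) = nQ / (1·√S) = 0.017 × 23.3 / (√0.0019) = 9.087.
At y = 1.75 m: A R^(2/3) = 5.903 — too small.
At y = 2.97 m: A R^(2/3) = 11.72 — too large.
At y = 2.43 m: A R^(2/3) = 9.083 — close enough.

y_n = 2.43 m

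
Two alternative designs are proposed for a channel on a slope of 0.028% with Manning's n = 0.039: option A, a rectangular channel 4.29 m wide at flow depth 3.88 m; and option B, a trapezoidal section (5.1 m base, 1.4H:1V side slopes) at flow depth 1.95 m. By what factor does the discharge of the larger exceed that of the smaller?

1.14

Channel A: Flow area A = b·y = 4.29 × 3.88 = 16.65 m². Wetted perimeter P = b + 2y = 4.29 + 2×3.88 = 12.05 m. Hydraulic radius R = A/P = 16.65/12.05 = 1.381 m. Q_A = (1/0.039)·16.65·1.381^(2/3)·√0.00028 = 8.858 m³/s.
Channel B: With bottom width b = 5.1 m and side slope z = 1.4: A = (b + zy)y = (5.1 + 1.4×1.95)×1.95 = 15.27 m²; P = b + 2y√(1+z²) = 5.1 + 2×1.95×1.72 = 11.81 m. Hydraulic radius R = A/P = 15.27/11.81 = 1.293 m. Q_B = (1/0.039)·15.27·1.293^(2/3)·√0.00028 = 7.775 m³/s.
The larger discharge is 8.858 m³/s and the smaller is 7.775 m³/s; the ratio is 1.14.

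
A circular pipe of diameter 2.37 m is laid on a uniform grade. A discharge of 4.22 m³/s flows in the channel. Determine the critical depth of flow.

At critical depth, Q² T / (g A³) = 1, i.e. A³/T = Q²/g = 4.22²/9.81 = 1.815.
Try y = 0.707 m: A³/T = 0.6212 — short.
Try y = 1.02 m: A³/T = 2.552 — over.
Try y = 0.933 m: A³/T = 1.812 — close enough.

y_c = 0.933 m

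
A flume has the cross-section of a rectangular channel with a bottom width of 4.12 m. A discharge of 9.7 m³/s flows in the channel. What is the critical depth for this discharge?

y_c = 0.827 m

For a rectangular channel, critical depth y_c = (q²/g)^(1/3) where q = Q/b = 9.7/4.12 = 2.354 m²/s.
So y_c = (2.354²/9.81)^(1/3) = 0.827 m.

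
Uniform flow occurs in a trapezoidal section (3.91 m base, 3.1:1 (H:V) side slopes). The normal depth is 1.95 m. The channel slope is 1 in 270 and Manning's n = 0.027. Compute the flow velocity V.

V = 2.5 m/s

With bottom width b = 3.91 m and side slope z = 3.1: A = (b + zy)y = (3.91 + 3.1×1.95)×1.95 = 19.41 m²; P = b + 2y√(1+z²) = 3.91 + 2×1.95×3.257 = 16.61 m.
Hydraulic radius R = A/P = 19.41/16.61 = 1.168 m.
From Manning's equation, V = (1/n) R^(2/3) S^(1/2) = (1/0.027) × 1.168^(2/3) × 0.003704^(1/2) = 2.5 m/s.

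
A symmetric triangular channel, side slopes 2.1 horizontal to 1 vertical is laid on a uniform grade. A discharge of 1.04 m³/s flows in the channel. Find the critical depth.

y_c = 0.549 m

At critical depth, Q² T / (g A³) = 1, i.e. A³/T = Q²/g = 1.04²/9.81 = 0.1103.
Trying y = 0.386 m: A³/T = 0.01889 — low.
Trying y = 0.549 m: A³/T = 0.11 — close enough.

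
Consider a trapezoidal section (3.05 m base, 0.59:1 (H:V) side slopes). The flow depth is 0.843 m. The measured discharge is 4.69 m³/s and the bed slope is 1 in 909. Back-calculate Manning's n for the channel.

With bottom width b = 3.05 m and side slope z = 0.59: A = (b + zy)y = (3.05 + 0.59×0.843)×0.843 = 2.99 m²; P = b + 2y√(1+z²) = 3.05 + 2×0.843×1.161 = 5.008 m.
Hydraulic radius R = A/P = 2.99/5.008 = 0.5972 m.
Rearranging Manning's equation: n = (1/Q) A R^(2/3) S^(1/2) = (1/4.69) × 2.99 × 0.5972^(2/3) × √0.0011 = 0.015.

n = 0.015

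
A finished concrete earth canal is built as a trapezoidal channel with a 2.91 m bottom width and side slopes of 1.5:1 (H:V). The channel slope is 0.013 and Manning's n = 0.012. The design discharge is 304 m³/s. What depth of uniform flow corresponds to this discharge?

y_n = 3.06 m

Manning's equation rearranged: A R^(2/3) = nQ / (1·√S) = 0.012 × 304 / (√0.013) = 32.
Trying y = 2.67 m: A R^(2/3) = 23.9 — short.
Trying y = 3.6 m: A R^(2/3) = 45.61 — over.
Trying y = 3.06 m: A R^(2/3) = 31.99 — close enough.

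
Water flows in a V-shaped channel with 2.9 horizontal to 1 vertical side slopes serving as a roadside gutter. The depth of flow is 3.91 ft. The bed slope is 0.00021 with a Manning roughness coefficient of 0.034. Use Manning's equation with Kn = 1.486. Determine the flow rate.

For a triangular section with side slope z = 2.9: A = zy² = 2.9×3.91² = 44.34 ft²; P = 2y√(1+z²) = 2×3.91×3.068 = 23.99 ft.
Hydraulic radius R = A/P = 44.34/23.99 = 1.848 ft.
Manning's equation: Q = (1.486/n) A R^(2/3) S^(1/2) = (1.486/0.034) × 44.34 × 1.848^(2/3) × 0.00021^(1/2) = 42.3 ft³/s.

Q = 42.3 ft³/s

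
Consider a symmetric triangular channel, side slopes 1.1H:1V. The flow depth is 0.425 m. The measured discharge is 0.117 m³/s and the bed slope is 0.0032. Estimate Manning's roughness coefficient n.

n = 0.028

For a triangular section with side slope z = 1.1: A = zy² = 1.1×0.425² = 0.1987 m²; P = 2y√(1+z²) = 2×0.425×1.487 = 1.264 m.
Hydraulic radius R = A/P = 0.1987/1.264 = 0.1572 m.
Rearranging Manning's equation: n = (1/Q) A R^(2/3) S^(1/2) = (1/0.117) × 0.1987 × 0.1572^(2/3) × √0.0032 = 0.028.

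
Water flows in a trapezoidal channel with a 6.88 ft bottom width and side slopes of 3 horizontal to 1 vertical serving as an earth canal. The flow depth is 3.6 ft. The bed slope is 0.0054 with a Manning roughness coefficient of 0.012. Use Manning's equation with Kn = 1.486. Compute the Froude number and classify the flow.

supercritical

With bottom width b = 6.88 ft and side slope z = 3: A = (b + zy)y = (6.88 + 3×3.6)×3.6 = 63.65 ft²; P = b + 2y√(1+z²) = 6.88 + 2×3.6×3.162 = 29.65 ft.
Hydraulic radius R = A/P = 63.65/29.65 = 2.147 ft.
V = (1.486/n) R^(2/3) √S = (1.486/0.012) × 2.147^(2/3) × √0.0054 = 15.14 ft/s. Hydraulic depth D_h = A/T = 63.65/28.48 = 2.235 ft.
Froude number Fr = V/√(g·D_h) = 15.14/√(32.2×2.235) = 1.79, which is greater than 1, so the flow is supercritical.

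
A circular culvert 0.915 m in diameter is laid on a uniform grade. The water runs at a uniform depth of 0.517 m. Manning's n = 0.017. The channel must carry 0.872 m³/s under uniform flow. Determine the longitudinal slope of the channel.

S = 0.00971

For a circular section of diameter D = 0.915 m at depth y = 0.517 m, the central angle is θ = 2 arccos(1 − 2y/D) = 3.402 rad. Then A = (D²/8)(θ − sin θ) = 0.3831 m² and P = Dθ/2 = 1.557 m.
Hydraulic radius R = A/P = 0.3831/1.557 = 0.2461 m.
From Manning's equation, S = [nQ / (1 A R^(2/3))]² = [0.017 × 0.872 / (1 × 0.3831 × 0.2461^(2/3))]² = 0.00971.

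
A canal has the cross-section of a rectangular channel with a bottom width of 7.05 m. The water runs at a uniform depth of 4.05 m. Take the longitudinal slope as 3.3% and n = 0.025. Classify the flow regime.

supercritical

Flow area A = b·y = 7.05 × 4.05 = 28.55 m². Wetted perimeter P = b + 2y = 7.05 + 2×4.05 = 15.15 m.
Hydraulic radius R = A/P = 28.55/15.15 = 1.885 m.
V = (1/n) R^(2/3) √S = (1/0.025) × 1.885^(2/3) × √0.033 = 11.09 m/s. Hydraulic depth D_h = A/T = 28.55/7.05 = 4.05 m.
Froude number Fr = V/√(g·D_h) = 11.09/√(9.81×4.05) = 1.76, which is greater than 1, so the flow is supercritical.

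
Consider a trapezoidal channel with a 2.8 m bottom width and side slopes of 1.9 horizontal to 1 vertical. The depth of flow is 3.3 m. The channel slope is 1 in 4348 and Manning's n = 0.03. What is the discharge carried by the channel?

Q = 22.1 m³/s

With bottom width b = 2.8 m and side slope z = 1.9: A = (b + zy)y = (2.8 + 1.9×3.3)×3.3 = 29.93 m²; P = b + 2y√(1+z²) = 2.8 + 2×3.3×2.147 = 16.97 m.
Hydraulic radius R = A/P = 29.93/16.97 = 1.764 m.
Manning's equation: Q = (1/n) A R^(2/3) S^(1/2) = (1/0.03) × 29.93 × 1.764^(2/3) × 0.00023^(1/2) = 22.1 m³/s.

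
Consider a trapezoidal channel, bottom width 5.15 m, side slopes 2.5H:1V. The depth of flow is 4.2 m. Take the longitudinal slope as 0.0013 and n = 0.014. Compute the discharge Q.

Q = 301 m³/s

With bottom width b = 5.15 m and side slope z = 2.5: A = (b + zy)y = (5.15 + 2.5×4.2)×4.2 = 65.73 m²; P = b + 2y√(1+z²) = 5.15 + 2×4.2×2.693 = 27.77 m.
Hydraulic radius R = A/P = 65.73/27.77 = 2.367 m.
Manning's equation: Q = (1/n) A R^(2/3) S^(1/2) = (1/0.014) × 65.73 × 2.367^(2/3) × 0.0013^(1/2) = 301 m³/s.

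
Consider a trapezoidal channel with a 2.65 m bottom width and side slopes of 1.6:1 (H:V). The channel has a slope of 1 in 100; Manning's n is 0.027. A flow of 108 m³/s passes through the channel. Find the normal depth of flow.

Manning's equation rearranged: A R^(2/3) = nQ / (1·√S) = 0.027 × 108 / (√0.01) = 29.16.
At y = 2.33 m: A R^(2/3) = 17.69 — low.
At y = 3.47 m: A R^(2/3) = 42.23 — high.
At y = 2.94 m: A R^(2/3) = 29.24 — close enough.

y_n = 2.94 m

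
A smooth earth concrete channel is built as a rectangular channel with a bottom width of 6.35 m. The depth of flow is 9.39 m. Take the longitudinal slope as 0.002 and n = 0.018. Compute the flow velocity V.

Flow area A = b·y = 6.35 × 9.39 = 59.63 m². Wetted perimeter P = b + 2y = 6.35 + 2×9.39 = 25.13 m.
Hydraulic radius R = A/P = 59.63/25.13 = 2.373 m.
From Manning's equation, V = (1/n) R^(2/3) S^(1/2) = (1/0.018) × 2.373^(2/3) × 0.002^(1/2) = 4.42 m/s.

V = 4.42 m/s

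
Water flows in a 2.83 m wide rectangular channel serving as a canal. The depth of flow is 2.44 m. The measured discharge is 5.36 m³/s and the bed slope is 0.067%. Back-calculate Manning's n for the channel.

n = 0.031

Flow area A = b·y = 2.83 × 2.44 = 6.905 m². Wetted perimeter P = b + 2y = 2.83 + 2×2.44 = 7.71 m.
Hydraulic radius R = A/P = 6.905/7.71 = 0.8956 m.
Rearranging Manning's equation: n = (1/Q) A R^(2/3) S^(1/2) = (1/5.36) × 6.905 × 0.8956^(2/3) × √0.00067 = 0.031.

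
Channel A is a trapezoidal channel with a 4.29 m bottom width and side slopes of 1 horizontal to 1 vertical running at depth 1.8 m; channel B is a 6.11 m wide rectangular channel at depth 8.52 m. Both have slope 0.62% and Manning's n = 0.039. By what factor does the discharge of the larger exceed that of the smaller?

7.35

Channel A: With bottom width b = 4.29 m and side slope z = 1: A = (b + zy)y = (4.29 + 1×1.8)×1.8 = 10.96 m²; P = b + 2y√(1+z²) = 4.29 + 2×1.8×1.414 = 9.381 m. Hydraulic radius R = A/P = 10.96/9.381 = 1.169 m. Q_A = (1/0.039)·10.96·1.169^(2/3)·√0.0062 = 24.55 m³/s.
Channel B: Flow area A = b·y = 6.11 × 8.52 = 52.06 m². Wetted perimeter P = b + 2y = 6.11 + 2×8.52 = 23.15 m. Hydraulic radius R = A/P = 52.06/23.15 = 2.249 m. Q_B = (1/0.039)·52.06·2.249^(2/3)·√0.0062 = 180.4 m³/s.
The larger discharge is 180.4 m³/s and the smaller is 24.55 m³/s; the ratio is 7.35.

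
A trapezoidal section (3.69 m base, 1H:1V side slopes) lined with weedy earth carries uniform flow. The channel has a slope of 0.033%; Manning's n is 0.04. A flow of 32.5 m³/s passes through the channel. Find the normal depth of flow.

Manning's equation rearranged: A R^(2/3) = nQ / (1·√S) = 0.04 × 32.5 / (√0.00033) = 71.56.
At y = 4.13 m: A R^(2/3) = 52.98 — too small.
At y = 5.94 m: A R^(2/3) = 113.4 — too large.
At y = 4.78 m: A R^(2/3) = 71.61 — ≈ 71.56.

y_n = 4.78 m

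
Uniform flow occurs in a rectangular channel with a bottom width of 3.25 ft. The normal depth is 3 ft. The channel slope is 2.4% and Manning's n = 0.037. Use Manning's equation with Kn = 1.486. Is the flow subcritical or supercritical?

Flow area A = b·y = 3.25 × 3 = 9.75 ft². Wetted perimeter P = b + 2y = 3.25 + 2×3 = 9.25 ft.
Hydraulic radius R = A/P = 9.75/9.25 = 1.054 ft.
V = (1.486/n) R^(2/3) √S = (1.486/0.037) × 1.054^(2/3) × √0.024 = 6.444 ft/s. Hydraulic depth D_h = A/T = 9.75/3.25 = 3 ft.
Froude number Fr = V/√(g·D_h) = 6.444/√(32.2×3) = 0.656, which is less than 1, so the flow is subcritical.

subcritical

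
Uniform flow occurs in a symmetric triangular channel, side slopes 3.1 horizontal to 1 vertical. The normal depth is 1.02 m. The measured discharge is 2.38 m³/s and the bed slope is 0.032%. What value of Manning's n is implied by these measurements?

For a triangular section with side slope z = 3.1: A = zy² = 3.1×1.02² = 3.225 m²; P = 2y√(1+z²) = 2×1.02×3.257 = 6.645 m.
Hydraulic radius R = A/P = 3.225/6.645 = 0.4854 m.
Rearranging Manning's equation: n = (1/Q) A R^(2/3) S^(1/2) = (1/2.38) × 3.225 × 0.4854^(2/3) × √0.00032 = 0.015.

n = 0.015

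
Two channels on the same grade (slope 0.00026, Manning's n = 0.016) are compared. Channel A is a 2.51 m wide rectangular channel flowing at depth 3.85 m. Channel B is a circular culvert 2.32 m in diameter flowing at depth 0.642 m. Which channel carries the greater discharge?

Channel A: Flow area A = b·y = 2.51 × 3.85 = 9.663 m². Wetted perimeter P = b + 2y = 2.51 + 2×3.85 = 10.21 m. Hydraulic radius R = A/P = 9.663/10.21 = 0.9465 m. Q_A = (1/0.016)·9.663·0.9465^(2/3)·√0.00026 = 9.388 m³/s.
Channel B: For a circular section of diameter D = 2.32 m at depth y = 0.642 m, the central angle is θ = 2 arccos(1 − 2y/D) = 2.216 rad. Then A = (D²/8)(θ − sin θ) = 0.9531 m² and P = Dθ/2 = 2.57 m. Hydraulic radius R = A/P = 0.9531/2.57 = 0.3708 m. Q_B = (1/0.016)·0.9531·0.3708^(2/3)·√0.00026 = 0.4958 m³/s.
Q_A = 9.388 m³/s vs Q_B = 0.4958 m³/s, so channel A carries more.

channel A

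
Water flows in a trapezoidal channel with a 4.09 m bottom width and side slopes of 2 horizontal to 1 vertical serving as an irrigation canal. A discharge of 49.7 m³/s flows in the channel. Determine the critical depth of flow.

At critical depth, Q² T / (g A³) = 1, i.e. A³/T = Q²/g = 49.7²/9.81 = 251.8.
Try y = 1.31 m: A³/T = 72.79 — low.
Try y = 2.15 m: A³/T = 462.5 — high.
Try y = 1.83 m: A³/T = 250 — ≈ 251.8.

y_c = 1.83 m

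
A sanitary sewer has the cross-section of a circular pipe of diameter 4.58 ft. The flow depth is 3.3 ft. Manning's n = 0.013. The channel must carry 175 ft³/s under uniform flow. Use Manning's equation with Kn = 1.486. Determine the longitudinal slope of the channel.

S = 0.00955

For a circular section of diameter D = 4.58 ft at depth y = 3.3 ft, the central angle is θ = 2 arccos(1 − 2y/D) = 4.055 rad. Then A = (D²/8)(θ − sin θ) = 12.71 ft² and P = Dθ/2 = 9.286 ft.
Hydraulic radius R = A/P = 12.71/9.286 = 1.369 ft.
From Manning's equation, S = [nQ / (1.486 A R^(2/3))]² = [0.013 × 175 / (1.486 × 12.71 × 1.369^(2/3))]² = 0.00955.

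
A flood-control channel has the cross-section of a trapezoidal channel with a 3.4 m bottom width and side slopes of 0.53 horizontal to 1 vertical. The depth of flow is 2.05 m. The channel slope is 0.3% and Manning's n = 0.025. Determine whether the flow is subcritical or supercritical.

subcritical

With bottom width b = 3.4 m and side slope z = 0.53: A = (b + zy)y = (3.4 + 0.53×2.05)×2.05 = 9.197 m²; P = b + 2y√(1+z²) = 3.4 + 2×2.05×1.132 = 8.04 m.
Hydraulic radius R = A/P = 9.197/8.04 = 1.144 m.
V = (1/n) R^(2/3) √S = (1/0.025) × 1.144^(2/3) × √0.003 = 2.396 m/s. Hydraulic depth D_h = A/T = 9.197/5.573 = 1.65 m.
Froude number Fr = V/√(g·D_h) = 2.396/√(9.81×1.65) = 0.596, which is less than 1, so the flow is subcritical.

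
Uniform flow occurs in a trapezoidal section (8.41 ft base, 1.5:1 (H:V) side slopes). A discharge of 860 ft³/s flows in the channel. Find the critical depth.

At critical depth, Q² T / (g A³) = 1, i.e. A³/T = Q²/g = 860²/32.2 = 22970.
At y = 3.74 ft: A³/T = 7344 — too small.
At y = 6.01 ft: A³/T = 43440 — too large.
At y = 5.09 ft: A³/T = 23000 — matches.

y_c = 5.09 ft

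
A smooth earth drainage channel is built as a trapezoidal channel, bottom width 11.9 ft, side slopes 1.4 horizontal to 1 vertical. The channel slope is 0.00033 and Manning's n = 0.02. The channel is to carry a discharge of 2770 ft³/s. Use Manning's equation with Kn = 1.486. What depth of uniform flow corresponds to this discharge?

Manning's equation rearranged: A R^(2/3) = nQ / (1.486·√S) = 0.02 × 2770 / (1.486 × √0.00033) = 2052.
Trying y = 18.3 ft: A R^(2/3) = 3008 — high.
Trying y = 10.9 ft: A R^(2/3) = 976.7 — low.
Trying y = 15.4 ft: A R^(2/3) = 2051 — matches.

y_n = 15.4 ft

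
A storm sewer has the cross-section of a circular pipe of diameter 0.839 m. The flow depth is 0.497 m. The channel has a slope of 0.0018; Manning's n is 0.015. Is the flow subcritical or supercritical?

subcritical

For a circular section of diameter D = 0.839 m at depth y = 0.497 m, the central angle is θ = 2 arccos(1 − 2y/D) = 3.513 rad. Then A = (D²/8)(θ − sin θ) = 0.3411 m² and P = Dθ/2 = 1.474 m.
Hydraulic radius R = A/P = 0.3411/1.474 = 0.2314 m.
V = (1/n) R^(2/3) √S = (1/0.015) × 0.2314^(2/3) × √0.0018 = 1.066 m/s. Hydraulic depth D_h = A/T = 0.3411/0.8246 = 0.4137 m.
Froude number Fr = V/√(g·D_h) = 1.066/√(9.81×0.4137) = 0.529, which is less than 1, so the flow is subcritical.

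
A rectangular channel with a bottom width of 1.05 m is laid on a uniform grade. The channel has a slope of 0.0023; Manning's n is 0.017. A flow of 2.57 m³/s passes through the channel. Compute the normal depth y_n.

Manning's equation rearranged: A R^(2/3) = nQ / (1·√S) = 0.017 × 2.57 / (√0.0023) = 0.911.
Trying y = 1.24 m: A R^(2/3) = 0.6696 — short.
Trying y = 1.75 m: A R^(2/3) = 1.004 — over.
Trying y = 1.61 m: A R^(2/3) = 0.9115 — close enough.

y_n = 1.61 m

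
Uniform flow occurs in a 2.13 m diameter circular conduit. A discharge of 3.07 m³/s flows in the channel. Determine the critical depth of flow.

y_c = 0.817 m

At critical depth, Q² T / (g A³) = 1, i.e. A³/T = Q²/g = 3.07²/9.81 = 0.9607.
Try y = 0.9 m: A³/T = 1.394 — high.
Try y = 0.588 m: A³/T = 0.2696 — low.
Try y = 0.817 m: A³/T = 0.9616 — ≈ 0.9607.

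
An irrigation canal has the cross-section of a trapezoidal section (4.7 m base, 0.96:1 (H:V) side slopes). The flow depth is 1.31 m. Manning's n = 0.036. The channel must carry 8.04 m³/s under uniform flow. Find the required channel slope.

With bottom width b = 4.7 m and side slope z = 0.96: A = (b + zy)y = (4.7 + 0.96×1.31)×1.31 = 7.804 m²; P = b + 2y√(1+z²) = 4.7 + 2×1.31×1.386 = 8.332 m.
Hydraulic radius R = A/P = 7.804/8.332 = 0.9367 m.
From Manning's equation, S = [nQ / (1 A R^(2/3))]² = [0.036 × 8.04 / (1 × 7.804 × 0.9367^(2/3))]² = 0.0015.

S = 0.0015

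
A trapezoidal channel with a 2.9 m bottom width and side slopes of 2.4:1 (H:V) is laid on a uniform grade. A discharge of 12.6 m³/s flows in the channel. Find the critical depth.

At critical depth, Q² T / (g A³) = 1, i.e. A³/T = Q²/g = 12.6²/9.81 = 16.18.
Trying y = 1.21 m: A³/T = 39.78 — high.
Trying y = 0.845 m: A³/T = 10.38 — low.
Trying y = 0.953 m: A³/T = 16.16 — matches.

y_c = 0.953 m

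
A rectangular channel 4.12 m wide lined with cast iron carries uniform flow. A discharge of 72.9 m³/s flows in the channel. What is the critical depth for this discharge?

For a rectangular channel, critical depth y_c = (q²/g)^(1/3) where q = Q/b = 72.9/4.12 = 17.69 m²/s.
So y_c = (17.69²/9.81)^(1/3) = 3.17 m.

y_c = 3.17 m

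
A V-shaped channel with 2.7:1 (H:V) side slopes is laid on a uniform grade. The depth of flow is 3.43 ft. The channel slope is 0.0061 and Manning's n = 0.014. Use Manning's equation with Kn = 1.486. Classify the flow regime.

supercritical

For a triangular section with side slope z = 2.7: A = zy² = 2.7×3.43² = 31.77 ft²; P = 2y√(1+z²) = 2×3.43×2.879 = 19.75 ft.
Hydraulic radius R = A/P = 31.77/19.75 = 1.608 ft.
V = (1.486/n) R^(2/3) √S = (1.486/0.014) × 1.608^(2/3) × √0.0061 = 11.38 ft/s. Hydraulic depth D_h = A/T = 31.77/18.52 = 1.715 ft.
Froude number Fr = V/√(g·D_h) = 11.38/√(32.2×1.715) = 1.53, which is greater than 1, so the flow is supercritical.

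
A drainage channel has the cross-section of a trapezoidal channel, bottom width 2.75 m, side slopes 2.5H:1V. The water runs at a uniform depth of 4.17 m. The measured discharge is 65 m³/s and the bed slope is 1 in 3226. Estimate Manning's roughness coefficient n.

With bottom width b = 2.75 m and side slope z = 2.5: A = (b + zy)y = (2.75 + 2.5×4.17)×4.17 = 54.94 m²; P = b + 2y√(1+z²) = 2.75 + 2×4.17×2.693 = 25.21 m.
Hydraulic radius R = A/P = 54.94/25.21 = 2.18 m.
Rearranging Manning's equation: n = (1/Q) A R^(2/3) S^(1/2) = (1/65) × 54.94 × 2.18^(2/3) × √0.00031 = 0.025.

n = 0.025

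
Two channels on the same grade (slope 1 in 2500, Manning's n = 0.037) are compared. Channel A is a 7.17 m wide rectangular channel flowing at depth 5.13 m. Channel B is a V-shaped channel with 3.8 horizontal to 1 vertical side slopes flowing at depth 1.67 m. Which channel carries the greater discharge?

channel A

Channel A: Flow area A = b·y = 7.17 × 5.13 = 36.78 m². Wetted perimeter P = b + 2y = 7.17 + 2×5.13 = 17.43 m. Hydraulic radius R = A/P = 36.78/17.43 = 2.11 m. Q_A = (1/0.037)·36.78·2.11^(2/3)·√0.0004 = 32.71 m³/s.
Channel B: For a triangular section with side slope z = 3.8: A = zy² = 3.8×1.67² = 10.6 m²; P = 2y√(1+z²) = 2×1.67×3.929 = 13.12 m. Hydraulic radius R = A/P = 10.6/13.12 = 0.8075 m. Q_B = (1/0.037)·10.6·0.8075^(2/3)·√0.0004 = 4.968 m³/s.
Q_A = 32.71 m³/s vs Q_B = 4.968 m³/s, so channel A carries more.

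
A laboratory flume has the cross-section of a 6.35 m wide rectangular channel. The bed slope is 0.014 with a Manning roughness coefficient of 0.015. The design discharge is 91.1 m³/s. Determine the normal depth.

Manning's equation rearranged: A R^(2/3) = nQ / (1·√S) = 0.015 × 91.1 / (√0.014) = 11.55.
At y = 1.47 m: A R^(2/3) = 9.364 — too small.
At y = 1.99 m: A R^(2/3) = 14.45 — too large.
At y = 1.7 m: A R^(2/3) = 11.55 — matches.

y_n = 1.7 m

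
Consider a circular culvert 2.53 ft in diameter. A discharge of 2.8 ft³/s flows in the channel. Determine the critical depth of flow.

At critical depth, Q² T / (g A³) = 1, i.e. A³/T = Q²/g = 2.8²/32.2 = 0.2435.
At y = 0.686 ft: A³/T = 0.5944 — too large.
At y = 0.375 ft: A³/T = 0.05583 — too small.
At y = 0.546 ft: A³/T = 0.244 — close enough.

y_c = 0.546 ft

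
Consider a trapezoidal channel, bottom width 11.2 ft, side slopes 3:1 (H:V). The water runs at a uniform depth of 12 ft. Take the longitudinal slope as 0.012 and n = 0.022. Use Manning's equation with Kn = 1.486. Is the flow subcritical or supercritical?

With bottom width b = 11.2 ft and side slope z = 3: A = (b + zy)y = (11.2 + 3×12)×12 = 566.4 ft²; P = b + 2y√(1+z²) = 11.2 + 2×12×3.162 = 87.09 ft.
Hydraulic radius R = A/P = 566.4/87.09 = 6.503 ft.
V = (1.486/n) R^(2/3) √S = (1.486/0.022) × 6.503^(2/3) × √0.012 = 25.78 ft/s. Hydraulic depth D_h = A/T = 566.4/83.2 = 6.808 ft.
Froude number Fr = V/√(g·D_h) = 25.78/√(32.2×6.808) = 1.74, which is greater than 1, so the flow is supercritical.

supercritical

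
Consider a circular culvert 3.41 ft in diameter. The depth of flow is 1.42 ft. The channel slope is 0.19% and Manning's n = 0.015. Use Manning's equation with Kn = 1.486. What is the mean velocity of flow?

For a circular section of diameter D = 3.41 ft at depth y = 1.42 ft, the central angle is θ = 2 arccos(1 − 2y/D) = 2.806 rad. Then A = (D²/8)(θ − sin θ) = 3.599 ft² and P = Dθ/2 = 4.784 ft.
Hydraulic radius R = A/P = 3.599/4.784 = 0.7524 ft.
From Manning's equation, V = (1.486/n) R^(2/3) S^(1/2) = (1.486/0.015) × 0.7524^(2/3) × 0.0019^(1/2) = 3.57 ft/s.

V = 3.57 ft/s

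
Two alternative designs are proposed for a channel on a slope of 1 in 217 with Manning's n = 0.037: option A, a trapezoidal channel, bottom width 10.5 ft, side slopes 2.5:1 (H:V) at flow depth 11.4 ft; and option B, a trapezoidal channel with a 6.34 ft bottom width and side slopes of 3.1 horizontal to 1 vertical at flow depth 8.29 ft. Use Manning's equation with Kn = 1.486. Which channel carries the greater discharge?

channel A

Channel A: With bottom width b = 10.5 ft and side slope z = 2.5: A = (b + zy)y = (10.5 + 2.5×11.4)×11.4 = 444.6 ft²; P = b + 2y√(1+z²) = 10.5 + 2×11.4×2.693 = 71.89 ft. Hydraulic radius R = A/P = 444.6/71.89 = 6.184 ft. Q_A = (1.486/0.037)·444.6·6.184^(2/3)·√0.004608 = 4084 ft³/s.
Channel B: With bottom width b = 6.34 ft and side slope z = 3.1: A = (b + zy)y = (6.34 + 3.1×8.29)×8.29 = 265.6 ft²; P = b + 2y√(1+z²) = 6.34 + 2×8.29×3.257 = 60.35 ft. Hydraulic radius R = A/P = 265.6/60.35 = 4.401 ft. Q_B = (1.486/0.037)·265.6·4.401^(2/3)·√0.004608 = 1945 ft³/s.
Q_A = 4084 ft³/s vs Q_B = 1945 ft³/s, so channel A carries more.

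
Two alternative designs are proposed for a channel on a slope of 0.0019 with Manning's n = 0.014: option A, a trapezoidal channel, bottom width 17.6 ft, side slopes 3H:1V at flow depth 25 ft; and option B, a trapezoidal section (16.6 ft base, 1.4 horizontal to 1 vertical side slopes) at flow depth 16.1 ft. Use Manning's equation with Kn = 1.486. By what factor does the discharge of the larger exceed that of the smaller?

Channel A: With bottom width b = 17.6 ft and side slope z = 3: A = (b + zy)y = (17.6 + 3×25)×25 = 2315 ft²; P = b + 2y√(1+z²) = 17.6 + 2×25×3.162 = 175.7 ft. Hydraulic radius R = A/P = 2315/175.7 = 13.17 ft. Q_A = (1.486/0.014)·2315·13.17^(2/3)·√0.0019 = 59750 ft³/s.
Channel B: With bottom width b = 16.6 ft and side slope z = 1.4: A = (b + zy)y = (16.6 + 1.4×16.1)×16.1 = 630.2 ft²; P = b + 2y√(1+z²) = 16.6 + 2×16.1×1.72 = 72 ft. Hydraulic radius R = A/P = 630.2/72 = 8.752 ft. Q_B = (1.486/0.014)·630.2·8.752^(2/3)·√0.0019 = 12380 ft³/s.
The larger discharge is 59750 ft³/s and the smaller is 12380 ft³/s; the ratio is 4.83.

4.83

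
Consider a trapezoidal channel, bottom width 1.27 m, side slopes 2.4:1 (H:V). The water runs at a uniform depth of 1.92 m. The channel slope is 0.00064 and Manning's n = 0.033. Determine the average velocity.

With bottom width b = 1.27 m and side slope z = 2.4: A = (b + zy)y = (1.27 + 2.4×1.92)×1.92 = 11.29 m²; P = b + 2y√(1+z²) = 1.27 + 2×1.92×2.6 = 11.25 m.
Hydraulic radius R = A/P = 11.29/11.25 = 1.003 m.
From Manning's equation, V = (1/n) R^(2/3) S^(1/2) = (1/0.033) × 1.003^(2/3) × 0.00064^(1/2) = 0.768 m/s.

V = 0.768 m/s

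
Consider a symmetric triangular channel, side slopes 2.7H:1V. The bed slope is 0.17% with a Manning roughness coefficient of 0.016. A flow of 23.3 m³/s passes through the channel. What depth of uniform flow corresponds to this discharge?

Manning's equation rearranged: A R^(2/3) = nQ / (1·√S) = 0.016 × 23.3 / (√0.0017) = 9.042.
Trying y = 2.28 m: A R^(2/3) = 14.67 — too large.
Trying y = 1.4 m: A R^(2/3) = 3.997 — too small.
Trying y = 1.9 m: A R^(2/3) = 9.024 — matches.

y_n = 1.9 m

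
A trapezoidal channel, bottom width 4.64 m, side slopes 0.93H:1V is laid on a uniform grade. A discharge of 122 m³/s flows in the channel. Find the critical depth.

y_c = 3.29 m

At critical depth, Q² T / (g A³) = 1, i.e. A³/T = Q²/g = 122²/9.81 = 1517.
Try y = 2.89 m: A³/T = 948.3 — short.
Try y = 3.68 m: A³/T = 2274 — over.
Try y = 3.29 m: A³/T = 1511 — matches.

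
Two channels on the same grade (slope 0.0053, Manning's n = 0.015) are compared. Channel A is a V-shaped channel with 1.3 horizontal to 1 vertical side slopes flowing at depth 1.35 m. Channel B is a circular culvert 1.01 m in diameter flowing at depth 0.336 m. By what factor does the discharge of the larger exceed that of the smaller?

20.4

Channel A: For a triangular section with side slope z = 1.3: A = zy² = 1.3×1.35² = 2.369 m²; P = 2y√(1+z²) = 2×1.35×1.64 = 4.428 m. Hydraulic radius R = A/P = 2.369/4.428 = 0.535 m. Q_A = (1/0.015)·2.369·0.535^(2/3)·√0.0053 = 7.578 m³/s.
Channel B: For a circular section of diameter D = 1.01 m at depth y = 0.336 m, the central angle is θ = 2 arccos(1 − 2y/D) = 2.459 rad. Then A = (D²/8)(θ − sin θ) = 0.2331 m² and P = Dθ/2 = 1.242 m. Hydraulic radius R = A/P = 0.2331/1.242 = 0.1877 m. Q_B = (1/0.015)·0.2331·0.1877^(2/3)·√0.0053 = 0.371 m³/s.
The larger discharge is 7.578 m³/s and the smaller is 0.371 m³/s; the ratio is 20.4.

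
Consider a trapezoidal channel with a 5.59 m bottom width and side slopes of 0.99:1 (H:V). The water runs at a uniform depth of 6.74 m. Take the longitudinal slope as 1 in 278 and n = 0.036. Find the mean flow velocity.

V = 3.74 m/s

With bottom width b = 5.59 m and side slope z = 0.99: A = (b + zy)y = (5.59 + 0.99×6.74)×6.74 = 82.65 m²; P = b + 2y√(1+z²) = 5.59 + 2×6.74×1.407 = 24.56 m.
Hydraulic radius R = A/P = 82.65/24.56 = 3.365 m.
From Manning's equation, V = (1/n) R^(2/3) S^(1/2) = (1/0.036) × 3.365^(2/3) × 0.003597^(1/2) = 3.74 m/s.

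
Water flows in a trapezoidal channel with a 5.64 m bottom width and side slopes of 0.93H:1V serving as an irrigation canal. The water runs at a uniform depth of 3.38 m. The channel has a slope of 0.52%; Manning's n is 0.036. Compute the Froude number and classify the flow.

subcritical

With bottom width b = 5.64 m and side slope z = 0.93: A = (b + zy)y = (5.64 + 0.93×3.38)×3.38 = 29.69 m²; P = b + 2y√(1+z²) = 5.64 + 2×3.38×1.366 = 14.87 m.
Hydraulic radius R = A/P = 29.69/14.87 = 1.996 m.
V = (1/n) R^(2/3) √S = (1/0.036) × 1.996^(2/3) × √0.0052 = 3.176 m/s. Hydraulic depth D_h = A/T = 29.69/11.93 = 2.489 m.
Froude number Fr = V/√(g·D_h) = 3.176/√(9.81×2.489) = 0.643, which is less than 1, so the flow is subcritical.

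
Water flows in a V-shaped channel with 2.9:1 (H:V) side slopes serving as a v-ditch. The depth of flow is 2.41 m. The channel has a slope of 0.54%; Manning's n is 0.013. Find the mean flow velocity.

For a triangular section with side slope z = 2.9: A = zy² = 2.9×2.41² = 16.84 m²; P = 2y√(1+z²) = 2×2.41×3.068 = 14.79 m.
Hydraulic radius R = A/P = 16.84/14.79 = 1.139 m.
From Manning's equation, V = (1/n) R^(2/3) S^(1/2) = (1/0.013) × 1.139^(2/3) × 0.0054^(1/2) = 6.17 m/s.

V = 6.17 m/s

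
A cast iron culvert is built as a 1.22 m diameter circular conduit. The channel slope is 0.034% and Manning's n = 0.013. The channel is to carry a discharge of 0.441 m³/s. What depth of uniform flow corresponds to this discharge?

Manning's equation rearranged: A R^(2/3) = nQ / (1·√S) = 0.013 × 0.441 / (√0.00034) = 0.3109.
At y = 0.579 m: A R^(2/3) = 0.2422 — too small.
At y = 0.672 m: A R^(2/3) = 0.311 — ≈ 0.3109.

y_n = 0.672 m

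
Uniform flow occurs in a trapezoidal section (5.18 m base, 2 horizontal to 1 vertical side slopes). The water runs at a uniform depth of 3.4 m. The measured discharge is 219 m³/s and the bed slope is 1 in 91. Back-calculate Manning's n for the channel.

With bottom width b = 5.18 m and side slope z = 2: A = (b + zy)y = (5.18 + 2×3.4)×3.4 = 40.73 m²; P = b + 2y√(1+z²) = 5.18 + 2×3.4×2.236 = 20.39 m.
Hydraulic radius R = A/P = 40.73/20.39 = 1.998 m.
Rearranging Manning's equation: n = (1/Q) A R^(2/3) S^(1/2) = (1/219) × 40.73 × 1.998^(2/3) × √0.01099 = 0.0309.

n = 0.0309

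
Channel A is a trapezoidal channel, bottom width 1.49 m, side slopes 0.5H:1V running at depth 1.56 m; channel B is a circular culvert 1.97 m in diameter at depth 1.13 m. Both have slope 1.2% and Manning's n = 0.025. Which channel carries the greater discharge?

channel A

Channel A: With bottom width b = 1.49 m and side slope z = 0.5: A = (b + zy)y = (1.49 + 0.5×1.56)×1.56 = 3.541 m²; P = b + 2y√(1+z²) = 1.49 + 2×1.56×1.118 = 4.978 m. Hydraulic radius R = A/P = 3.541/4.978 = 0.7113 m. Q_A = (1/0.025)·3.541·0.7113^(2/3)·√0.012 = 12.36 m³/s.
Channel B: For a circular section of diameter D = 1.97 m at depth y = 1.13 m, the central angle is θ = 2 arccos(1 − 2y/D) = 3.437 rad. Then A = (D²/8)(θ − sin θ) = 1.809 m² and P = Dθ/2 = 3.386 m. Hydraulic radius R = A/P = 1.809/3.386 = 0.5342 m. Q_B = (1/0.025)·1.809·0.5342^(2/3)·√0.012 = 5.218 m³/s.
Q_A = 12.36 m³/s vs Q_B = 5.218 m³/s, so channel A carries more.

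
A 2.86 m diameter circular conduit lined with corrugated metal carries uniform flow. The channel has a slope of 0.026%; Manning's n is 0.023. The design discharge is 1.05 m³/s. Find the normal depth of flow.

y_n = 1.06 m

Manning's equation rearranged: A R^(2/3) = nQ / (1·√S) = 0.023 × 1.05 / (√0.00026) = 1.498.
Try y = 1.25 m: A R^(2/3) = 2.032 — over.
Try y = 0.861 m: A R^(2/3) = 1.013 — short.
Try y = 1.06 m: A R^(2/3) = 1.504 — close enough.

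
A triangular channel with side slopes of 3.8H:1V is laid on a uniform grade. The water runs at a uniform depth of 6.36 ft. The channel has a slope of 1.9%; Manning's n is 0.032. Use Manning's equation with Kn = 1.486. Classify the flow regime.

For a triangular section with side slope z = 3.8: A = zy² = 3.8×6.36² = 153.7 ft²; P = 2y√(1+z²) = 2×6.36×3.929 = 49.98 ft.
Hydraulic radius R = A/P = 153.7/49.98 = 3.075 ft.
V = (1.486/n) R^(2/3) √S = (1.486/0.032) × 3.075^(2/3) × √0.019 = 13.54 ft/s. Hydraulic depth D_h = A/T = 153.7/48.34 = 3.18 ft.
Froude number Fr = V/√(g·D_h) = 13.54/√(32.2×3.18) = 1.34, which is greater than 1, so the flow is supercritical.

supercritical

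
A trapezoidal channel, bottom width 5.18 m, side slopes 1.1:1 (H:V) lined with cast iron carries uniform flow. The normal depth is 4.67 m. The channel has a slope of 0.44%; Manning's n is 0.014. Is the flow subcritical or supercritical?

supercritical

With bottom width b = 5.18 m and side slope z = 1.1: A = (b + zy)y = (5.18 + 1.1×4.67)×4.67 = 48.18 m²; P = b + 2y√(1+z²) = 5.18 + 2×4.67×1.487 = 19.06 m.
Hydraulic radius R = A/P = 48.18/19.06 = 2.527 m.
V = (1/n) R^(2/3) √S = (1/0.014) × 2.527^(2/3) × √0.0044 = 8.791 m/s. Hydraulic depth D_h = A/T = 48.18/15.45 = 3.118 m.
Froude number Fr = V/√(g·D_h) = 8.791/√(9.81×3.118) = 1.59, which is greater than 1, so the flow is supercritical.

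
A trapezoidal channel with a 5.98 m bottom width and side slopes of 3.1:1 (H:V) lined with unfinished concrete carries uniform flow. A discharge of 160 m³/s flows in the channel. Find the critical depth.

y_c = 2.71 m

At critical depth, Q² T / (g A³) = 1, i.e. A³/T = Q²/g = 160²/9.81 = 2610.
Try y = 2.15 m: A³/T = 1041 — low.
Try y = 2.71 m: A³/T = 2598 — close enough.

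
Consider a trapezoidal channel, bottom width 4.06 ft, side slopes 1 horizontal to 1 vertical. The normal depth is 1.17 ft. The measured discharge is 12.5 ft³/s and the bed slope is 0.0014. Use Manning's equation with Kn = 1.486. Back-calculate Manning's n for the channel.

n = 0.024

With bottom width b = 4.06 ft and side slope z = 1: A = (b + zy)y = (4.06 + 1×1.17)×1.17 = 6.119 ft²; P = b + 2y√(1+z²) = 4.06 + 2×1.17×1.414 = 7.369 ft.
Hydraulic radius R = A/P = 6.119/7.369 = 0.8304 ft.
Rearranging Manning's equation: n = (1.486/Q) A R^(2/3) S^(1/2) = (1.486/12.5) × 6.119 × 0.8304^(2/3) × √0.0014 = 0.024.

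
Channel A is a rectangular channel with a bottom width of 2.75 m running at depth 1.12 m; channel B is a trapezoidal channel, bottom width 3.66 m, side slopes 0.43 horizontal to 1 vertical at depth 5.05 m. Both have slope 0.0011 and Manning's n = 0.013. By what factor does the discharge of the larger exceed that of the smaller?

Channel A: Flow area A = b·y = 2.75 × 1.12 = 3.08 m². Wetted perimeter P = b + 2y = 2.75 + 2×1.12 = 4.99 m. Hydraulic radius R = A/P = 3.08/4.99 = 0.6172 m. Q_A = (1/0.013)·3.08·0.6172^(2/3)·√0.0011 = 5.696 m³/s.
Channel B: With bottom width b = 3.66 m and side slope z = 0.43: A = (b + zy)y = (3.66 + 0.43×5.05)×5.05 = 29.45 m²; P = b + 2y√(1+z²) = 3.66 + 2×5.05×1.089 = 14.65 m. Hydraulic radius R = A/P = 29.45/14.65 = 2.01 m. Q_B = (1/0.013)·29.45·2.01^(2/3)·√0.0011 = 119.6 m³/s.
The larger discharge is 119.6 m³/s and the smaller is 5.696 m³/s; the ratio is 21.

21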